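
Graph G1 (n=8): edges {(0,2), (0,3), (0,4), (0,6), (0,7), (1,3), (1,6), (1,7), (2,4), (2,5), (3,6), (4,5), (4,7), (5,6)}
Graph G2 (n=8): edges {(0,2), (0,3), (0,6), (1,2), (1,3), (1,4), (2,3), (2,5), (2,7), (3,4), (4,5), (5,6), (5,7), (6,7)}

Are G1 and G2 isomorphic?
Yes, isomorphic

The graphs are isomorphic.
One valid mapping φ: V(G1) → V(G2): 0→2, 1→6, 2→1, 3→7, 4→3, 5→4, 6→5, 7→0

Verify φ preserves adjacency — for each edge of G1, its image is an edge of G2:
  (0,2) → (φ(0),φ(2)) = (1,2) ∈ E(G2) ✓
  (0,3) → (φ(0),φ(3)) = (2,7) ∈ E(G2) ✓
  (0,4) → (φ(0),φ(4)) = (2,3) ∈ E(G2) ✓
  (0,6) → (φ(0),φ(6)) = (2,5) ∈ E(G2) ✓
  (0,7) → (φ(0),φ(7)) = (0,2) ∈ E(G2) ✓
  (1,3) → (φ(1),φ(3)) = (6,7) ∈ E(G2) ✓
  (1,6) → (φ(1),φ(6)) = (5,6) ∈ E(G2) ✓
  (1,7) → (φ(1),φ(7)) = (0,6) ∈ E(G2) ✓
  (2,4) → (φ(2),φ(4)) = (1,3) ∈ E(G2) ✓
  (2,5) → (φ(2),φ(5)) = (1,4) ∈ E(G2) ✓
  (3,6) → (φ(3),φ(6)) = (5,7) ∈ E(G2) ✓
  (4,5) → (φ(4),φ(5)) = (3,4) ∈ E(G2) ✓
  (4,7) → (φ(4),φ(7)) = (0,3) ∈ E(G2) ✓
  (5,6) → (φ(5),φ(6)) = (4,5) ∈ E(G2) ✓
All 14 edges of G1 map to edges of G2, and |E(G1)| = |E(G2)| = 14, so φ is a bijection on edges as well as vertices. Hence G1 ≅ G2.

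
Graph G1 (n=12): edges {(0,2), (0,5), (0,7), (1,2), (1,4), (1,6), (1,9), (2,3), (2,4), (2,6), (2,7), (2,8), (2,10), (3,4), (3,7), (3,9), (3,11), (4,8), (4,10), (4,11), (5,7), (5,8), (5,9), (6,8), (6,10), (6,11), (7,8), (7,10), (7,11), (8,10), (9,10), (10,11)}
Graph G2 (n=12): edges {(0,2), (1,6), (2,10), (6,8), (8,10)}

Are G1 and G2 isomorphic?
No, not isomorphic

The graphs are NOT isomorphic.

Connected components of G1: 1 component(s) with vertex sets [[0, 1, 2, 3, 4, 5, 6, 7, 8, 9, 10, 11]], sizes [12].
Connected components of G2: 7 component(s) with vertex sets [[3], [4], [5], [7], [9], [11], [0, 1, 2, 6, 8, 10]], sizes [1, 1, 1, 1, 1, 1, 6].
The number of connected components (and the multiset of component sizes) is an isomorphism invariant — an isomorphism maps each component of G1 bijectively onto a component of G2. Since G1 has 1 component(s) and G2 has 7, they cannot be isomorphic.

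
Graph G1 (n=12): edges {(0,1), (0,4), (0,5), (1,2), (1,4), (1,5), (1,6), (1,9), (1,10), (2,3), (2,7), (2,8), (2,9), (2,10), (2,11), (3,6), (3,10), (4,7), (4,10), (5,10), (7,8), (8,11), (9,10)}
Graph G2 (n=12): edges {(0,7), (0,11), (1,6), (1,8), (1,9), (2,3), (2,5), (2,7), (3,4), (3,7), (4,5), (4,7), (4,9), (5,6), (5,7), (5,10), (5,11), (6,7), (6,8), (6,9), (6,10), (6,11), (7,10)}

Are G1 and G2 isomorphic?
Yes, isomorphic

The graphs are isomorphic.
One valid mapping φ: V(G1) → V(G2): 0→3, 1→7, 2→6, 3→11, 4→4, 5→2, 6→0, 7→9, 8→1, 9→10, 10→5, 11→8

Verify φ preserves adjacency — for each edge of G1, its image is an edge of G2:
  (0,1) → (φ(0),φ(1)) = (3,7) ∈ E(G2) ✓
  (0,4) → (φ(0),φ(4)) = (3,4) ∈ E(G2) ✓
  (0,5) → (φ(0),φ(5)) = (2,3) ∈ E(G2) ✓
  (1,2) → (φ(1),φ(2)) = (6,7) ∈ E(G2) ✓
  (1,4) → (φ(1),φ(4)) = (4,7) ∈ E(G2) ✓
  (1,5) → (φ(1),φ(5)) = (2,7) ∈ E(G2) ✓
  (1,6) → (φ(1),φ(6)) = (0,7) ∈ E(G2) ✓
  (1,9) → (φ(1),φ(9)) = (7,10) ∈ E(G2) ✓
  (1,10) → (φ(1),φ(10)) = (5,7) ∈ E(G2) ✓
  (2,3) → (φ(2),φ(3)) = (6,11) ∈ E(G2) ✓
  (2,7) → (φ(2),φ(7)) = (6,9) ∈ E(G2) ✓
  (2,8) → (φ(2),φ(8)) = (1,6) ∈ E(G2) ✓
  (2,9) → (φ(2),φ(9)) = (6,10) ∈ E(G2) ✓
  (2,10) → (φ(2),φ(10)) = (5,6) ∈ E(G2) ✓
  (2,11) → (φ(2),φ(11)) = (6,8) ∈ E(G2) ✓
  (3,6) → (φ(3),φ(6)) = (0,11) ∈ E(G2) ✓
  (3,10) → (φ(3),φ(10)) = (5,11) ∈ E(G2) ✓
  (4,7) → (φ(4),φ(7)) = (4,9) ∈ E(G2) ✓
  (4,10) → (φ(4),φ(10)) = (4,5) ∈ E(G2) ✓
  (5,10) → (φ(5),φ(10)) = (2,5) ∈ E(G2) ✓
  (7,8) → (φ(7),φ(8)) = (1,9) ∈ E(G2) ✓
  (8,11) → (φ(8),φ(11)) = (1,8) ∈ E(G2) ✓
  (9,10) → (φ(9),φ(10)) = (5,10) ∈ E(G2) ✓
All 23 edges of G1 map to edges of G2, and |E(G1)| = |E(G2)| = 23, so φ is a bijection on edges as well as vertices. Hence G1 ≅ G2.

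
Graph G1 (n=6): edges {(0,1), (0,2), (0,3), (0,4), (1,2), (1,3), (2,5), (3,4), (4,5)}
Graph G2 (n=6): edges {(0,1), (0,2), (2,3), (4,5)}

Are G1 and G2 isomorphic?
No, not isomorphic

The graphs are NOT isomorphic.

Connected components of G1: 1 component(s) with vertex sets [[0, 1, 2, 3, 4, 5]], sizes [6].
Connected components of G2: 2 component(s) with vertex sets [[4, 5], [0, 1, 2, 3]], sizes [2, 4].
The number of connected components (and the multiset of component sizes) is an isomorphism invariant — an isomorphism maps each component of G1 bijectively onto a component of G2. Since G1 has 1 component(s) and G2 has 2, they cannot be isomorphic.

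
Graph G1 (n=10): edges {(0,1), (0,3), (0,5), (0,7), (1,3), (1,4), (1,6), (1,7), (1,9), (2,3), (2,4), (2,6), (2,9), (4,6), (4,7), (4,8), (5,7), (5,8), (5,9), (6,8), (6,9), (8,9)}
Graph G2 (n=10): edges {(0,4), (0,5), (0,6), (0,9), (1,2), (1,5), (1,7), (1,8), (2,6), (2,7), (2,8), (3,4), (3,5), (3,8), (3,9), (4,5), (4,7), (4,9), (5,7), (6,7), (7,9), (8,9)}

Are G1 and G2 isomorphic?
Yes, isomorphic

The graphs are isomorphic.
One valid mapping φ: V(G1) → V(G2): 0→2, 1→7, 2→0, 3→6, 4→5, 5→8, 6→4, 7→1, 8→3, 9→9

Verify φ preserves adjacency — for each edge of G1, its image is an edge of G2:
  (0,1) → (φ(0),φ(1)) = (2,7) ∈ E(G2) ✓
  (0,3) → (φ(0),φ(3)) = (2,6) ∈ E(G2) ✓
  (0,5) → (φ(0),φ(5)) = (2,8) ∈ E(G2) ✓
  (0,7) → (φ(0),φ(7)) = (1,2) ∈ E(G2) ✓
  (1,3) → (φ(1),φ(3)) = (6,7) ∈ E(G2) ✓
  (1,4) → (φ(1),φ(4)) = (5,7) ∈ E(G2) ✓
  (1,6) → (φ(1),φ(6)) = (4,7) ∈ E(G2) ✓
  (1,7) → (φ(1),φ(7)) = (1,7) ∈ E(G2) ✓
  (1,9) → (φ(1),φ(9)) = (7,9) ∈ E(G2) ✓
  (2,3) → (φ(2),φ(3)) = (0,6) ∈ E(G2) ✓
  (2,4) → (φ(2),φ(4)) = (0,5) ∈ E(G2) ✓
  (2,6) → (φ(2),φ(6)) = (0,4) ∈ E(G2) ✓
  (2,9) → (φ(2),φ(9)) = (0,9) ∈ E(G2) ✓
  (4,6) → (φ(4),φ(6)) = (4,5) ∈ E(G2) ✓
  (4,7) → (φ(4),φ(7)) = (1,5) ∈ E(G2) ✓
  (4,8) → (φ(4),φ(8)) = (3,5) ∈ E(G2) ✓
  (5,7) → (φ(5),φ(7)) = (1,8) ∈ E(G2) ✓
  (5,8) → (φ(5),φ(8)) = (3,8) ∈ E(G2) ✓
  (5,9) → (φ(5),φ(9)) = (8,9) ∈ E(G2) ✓
  (6,8) → (φ(6),φ(8)) = (3,4) ∈ E(G2) ✓
  (6,9) → (φ(6),φ(9)) = (4,9) ∈ E(G2) ✓
  (8,9) → (φ(8),φ(9)) = (3,9) ∈ E(G2) ✓
All 22 edges of G1 map to edges of G2, and |E(G1)| = |E(G2)| = 22, so φ is a bijection on edges as well as vertices. Hence G1 ≅ G2.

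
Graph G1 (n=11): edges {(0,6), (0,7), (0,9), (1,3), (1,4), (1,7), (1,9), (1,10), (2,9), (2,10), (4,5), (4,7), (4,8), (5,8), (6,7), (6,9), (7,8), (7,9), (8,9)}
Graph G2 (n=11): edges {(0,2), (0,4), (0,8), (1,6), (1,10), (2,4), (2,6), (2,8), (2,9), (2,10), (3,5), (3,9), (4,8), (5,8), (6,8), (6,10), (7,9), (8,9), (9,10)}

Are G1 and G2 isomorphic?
Yes, isomorphic

The graphs are isomorphic.
One valid mapping φ: V(G1) → V(G2): 0→0, 1→9, 2→5, 3→7, 4→10, 5→1, 6→4, 7→2, 8→6, 9→8, 10→3

Verify φ preserves adjacency — for each edge of G1, its image is an edge of G2:
  (0,6) → (φ(0),φ(6)) = (0,4) ∈ E(G2) ✓
  (0,7) → (φ(0),φ(7)) = (0,2) ∈ E(G2) ✓
  (0,9) → (φ(0),φ(9)) = (0,8) ∈ E(G2) ✓
  (1,3) → (φ(1),φ(3)) = (7,9) ∈ E(G2) ✓
  (1,4) → (φ(1),φ(4)) = (9,10) ∈ E(G2) ✓
  (1,7) → (φ(1),φ(7)) = (2,9) ∈ E(G2) ✓
  (1,9) → (φ(1),φ(9)) = (8,9) ∈ E(G2) ✓
  (1,10) → (φ(1),φ(10)) = (3,9) ∈ E(G2) ✓
  (2,9) → (φ(2),φ(9)) = (5,8) ∈ E(G2) ✓
  (2,10) → (φ(2),φ(10)) = (3,5) ∈ E(G2) ✓
  (4,5) → (φ(4),φ(5)) = (1,10) ∈ E(G2) ✓
  (4,7) → (φ(4),φ(7)) = (2,10) ∈ E(G2) ✓
  (4,8) → (φ(4),φ(8)) = (6,10) ∈ E(G2) ✓
  (5,8) → (φ(5),φ(8)) = (1,6) ∈ E(G2) ✓
  (6,7) → (φ(6),φ(7)) = (2,4) ∈ E(G2) ✓
  (6,9) → (φ(6),φ(9)) = (4,8) ∈ E(G2) ✓
  (7,8) → (φ(7),φ(8)) = (2,6) ∈ E(G2) ✓
  (7,9) → (φ(7),φ(9)) = (2,8) ∈ E(G2) ✓
  (8,9) → (φ(8),φ(9)) = (6,8) ∈ E(G2) ✓
All 19 edges of G1 map to edges of G2, and |E(G1)| = |E(G2)| = 19, so φ is a bijection on edges as well as vertices. Hence G1 ≅ G2.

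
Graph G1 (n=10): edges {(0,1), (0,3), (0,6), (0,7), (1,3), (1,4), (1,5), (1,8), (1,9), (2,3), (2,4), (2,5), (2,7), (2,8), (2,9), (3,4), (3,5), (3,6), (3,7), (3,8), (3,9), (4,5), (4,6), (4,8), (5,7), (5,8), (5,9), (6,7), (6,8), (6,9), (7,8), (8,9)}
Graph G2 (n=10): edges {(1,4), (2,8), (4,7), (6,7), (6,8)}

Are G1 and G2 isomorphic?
No, not isomorphic

The graphs are NOT isomorphic.

Connected components of G1: 1 component(s) with vertex sets [[0, 1, 2, 3, 4, 5, 6, 7, 8, 9]], sizes [10].
Connected components of G2: 5 component(s) with vertex sets [[0], [3], [5], [9], [1, 2, 4, 6, 7, 8]], sizes [1, 1, 1, 1, 6].
The number of connected components (and the multiset of component sizes) is an isomorphism invariant — an isomorphism maps each component of G1 bijectively onto a component of G2. Since G1 has 1 component(s) and G2 has 5, they cannot be isomorphic.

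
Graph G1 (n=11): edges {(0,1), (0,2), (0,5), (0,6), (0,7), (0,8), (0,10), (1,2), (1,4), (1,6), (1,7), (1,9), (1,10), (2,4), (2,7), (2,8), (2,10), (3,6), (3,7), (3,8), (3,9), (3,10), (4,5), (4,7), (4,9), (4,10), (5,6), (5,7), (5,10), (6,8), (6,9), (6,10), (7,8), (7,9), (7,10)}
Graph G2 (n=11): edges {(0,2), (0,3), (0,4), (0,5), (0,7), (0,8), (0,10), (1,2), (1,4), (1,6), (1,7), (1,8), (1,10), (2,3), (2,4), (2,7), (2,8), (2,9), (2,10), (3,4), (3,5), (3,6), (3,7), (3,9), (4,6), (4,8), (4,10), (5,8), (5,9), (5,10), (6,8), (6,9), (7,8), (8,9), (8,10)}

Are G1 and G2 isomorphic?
Yes, isomorphic

The graphs are isomorphic.
One valid mapping φ: V(G1) → V(G2): 0→0, 1→4, 2→10, 3→9, 4→1, 5→7, 6→3, 7→8, 8→5, 9→6, 10→2

Verify φ preserves adjacency — for each edge of G1, its image is an edge of G2:
  (0,1) → (φ(0),φ(1)) = (0,4) ∈ E(G2) ✓
  (0,2) → (φ(0),φ(2)) = (0,10) ∈ E(G2) ✓
  (0,5) → (φ(0),φ(5)) = (0,7) ∈ E(G2) ✓
  (0,6) → (φ(0),φ(6)) = (0,3) ∈ E(G2) ✓
  (0,7) → (φ(0),φ(7)) = (0,8) ∈ E(G2) ✓
  (0,8) → (φ(0),φ(8)) = (0,5) ∈ E(G2) ✓
  (0,10) → (φ(0),φ(10)) = (0,2) ∈ E(G2) ✓
  (1,2) → (φ(1),φ(2)) = (4,10) ∈ E(G2) ✓
  (1,4) → (φ(1),φ(4)) = (1,4) ∈ E(G2) ✓
  (1,6) → (φ(1),φ(6)) = (3,4) ∈ E(G2) ✓
  (1,7) → (φ(1),φ(7)) = (4,8) ∈ E(G2) ✓
  (1,9) → (φ(1),φ(9)) = (4,6) ∈ E(G2) ✓
  (1,10) → (φ(1),φ(10)) = (2,4) ∈ E(G2) ✓
  (2,4) → (φ(2),φ(4)) = (1,10) ∈ E(G2) ✓
  (2,7) → (φ(2),φ(7)) = (8,10) ∈ E(G2) ✓
  (2,8) → (φ(2),φ(8)) = (5,10) ∈ E(G2) ✓
  (2,10) → (φ(2),φ(10)) = (2,10) ∈ E(G2) ✓
  (3,6) → (φ(3),φ(6)) = (3,9) ∈ E(G2) ✓
  (3,7) → (φ(3),φ(7)) = (8,9) ∈ E(G2) ✓
  (3,8) → (φ(3),φ(8)) = (5,9) ∈ E(G2) ✓
  (3,9) → (φ(3),φ(9)) = (6,9) ∈ E(G2) ✓
  (3,10) → (φ(3),φ(10)) = (2,9) ∈ E(G2) ✓
  (4,5) → (φ(4),φ(5)) = (1,7) ∈ E(G2) ✓
  (4,7) → (φ(4),φ(7)) = (1,8) ∈ E(G2) ✓
  (4,9) → (φ(4),φ(9)) = (1,6) ∈ E(G2) ✓
  (4,10) → (φ(4),φ(10)) = (1,2) ∈ E(G2) ✓
  (5,6) → (φ(5),φ(6)) = (3,7) ∈ E(G2) ✓
  (5,7) → (φ(5),φ(7)) = (7,8) ∈ E(G2) ✓
  (5,10) → (φ(5),φ(10)) = (2,7) ∈ E(G2) ✓
  (6,8) → (φ(6),φ(8)) = (3,5) ∈ E(G2) ✓
  (6,9) → (φ(6),φ(9)) = (3,6) ∈ E(G2) ✓
  (6,10) → (φ(6),φ(10)) = (2,3) ∈ E(G2) ✓
  (7,8) → (φ(7),φ(8)) = (5,8) ∈ E(G2) ✓
  (7,9) → (φ(7),φ(9)) = (6,8) ∈ E(G2) ✓
  (7,10) → (φ(7),φ(10)) = (2,8) ∈ E(G2) ✓
All 35 edges of G1 map to edges of G2, and |E(G1)| = |E(G2)| = 35, so φ is a bijection on edges as well as vertices. Hence G1 ≅ G2.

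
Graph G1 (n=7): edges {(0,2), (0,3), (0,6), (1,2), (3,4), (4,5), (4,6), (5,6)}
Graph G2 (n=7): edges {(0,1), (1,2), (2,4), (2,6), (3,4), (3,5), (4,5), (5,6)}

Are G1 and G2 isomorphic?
Yes, isomorphic

The graphs are isomorphic.
One valid mapping φ: V(G1) → V(G2): 0→2, 1→0, 2→1, 3→6, 4→5, 5→3, 6→4

Verify φ preserves adjacency — for each edge of G1, its image is an edge of G2:
  (0,2) → (φ(0),φ(2)) = (1,2) ∈ E(G2) ✓
  (0,3) → (φ(0),φ(3)) = (2,6) ∈ E(G2) ✓
  (0,6) → (φ(0),φ(6)) = (2,4) ∈ E(G2) ✓
  (1,2) → (φ(1),φ(2)) = (0,1) ∈ E(G2) ✓
  (3,4) → (φ(3),φ(4)) = (5,6) ∈ E(G2) ✓
  (4,5) → (φ(4),φ(5)) = (3,5) ∈ E(G2) ✓
  (4,6) → (φ(4),φ(6)) = (4,5) ∈ E(G2) ✓
  (5,6) → (φ(5),φ(6)) = (3,4) ∈ E(G2) ✓
All 8 edges of G1 map to edges of G2, and |E(G1)| = |E(G2)| = 8, so φ is a bijection on edges as well as vertices. Hence G1 ≅ G2.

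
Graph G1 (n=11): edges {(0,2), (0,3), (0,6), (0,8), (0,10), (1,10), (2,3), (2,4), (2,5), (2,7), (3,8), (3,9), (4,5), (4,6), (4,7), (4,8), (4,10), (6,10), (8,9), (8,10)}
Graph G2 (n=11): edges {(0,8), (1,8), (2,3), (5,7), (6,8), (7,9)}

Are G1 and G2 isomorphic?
No, not isomorphic

The graphs are NOT isomorphic.

Connected components of G1: 1 component(s) with vertex sets [[0, 1, 2, 3, 4, 5, 6, 7, 8, 9, 10]], sizes [11].
Connected components of G2: 5 component(s) with vertex sets [[4], [10], [2, 3], [5, 7, 9], [0, 1, 6, 8]], sizes [1, 1, 2, 3, 4].
The number of connected components (and the multiset of component sizes) is an isomorphism invariant — an isomorphism maps each component of G1 bijectively onto a component of G2. Since G1 has 1 component(s) and G2 has 5, they cannot be isomorphic.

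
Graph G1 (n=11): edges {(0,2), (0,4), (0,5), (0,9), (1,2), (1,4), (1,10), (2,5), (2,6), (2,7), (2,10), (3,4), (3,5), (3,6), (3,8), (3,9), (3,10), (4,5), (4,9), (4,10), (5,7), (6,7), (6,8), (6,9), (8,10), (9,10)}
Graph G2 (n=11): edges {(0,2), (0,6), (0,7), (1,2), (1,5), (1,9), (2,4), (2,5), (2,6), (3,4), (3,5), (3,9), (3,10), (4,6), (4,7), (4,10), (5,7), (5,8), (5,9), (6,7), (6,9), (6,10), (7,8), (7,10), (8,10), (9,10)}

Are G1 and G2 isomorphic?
Yes, isomorphic

The graphs are isomorphic.
One valid mapping φ: V(G1) → V(G2): 0→3, 1→8, 2→5, 3→6, 4→10, 5→9, 6→2, 7→1, 8→0, 9→4, 10→7

Verify φ preserves adjacency — for each edge of G1, its image is an edge of G2:
  (0,2) → (φ(0),φ(2)) = (3,5) ∈ E(G2) ✓
  (0,4) → (φ(0),φ(4)) = (3,10) ∈ E(G2) ✓
  (0,5) → (φ(0),φ(5)) = (3,9) ∈ E(G2) ✓
  (0,9) → (φ(0),φ(9)) = (3,4) ∈ E(G2) ✓
  (1,2) → (φ(1),φ(2)) = (5,8) ∈ E(G2) ✓
  (1,4) → (φ(1),φ(4)) = (8,10) ∈ E(G2) ✓
  (1,10) → (φ(1),φ(10)) = (7,8) ∈ E(G2) ✓
  (2,5) → (φ(2),φ(5)) = (5,9) ∈ E(G2) ✓
  (2,6) → (φ(2),φ(6)) = (2,5) ∈ E(G2) ✓
  (2,7) → (φ(2),φ(7)) = (1,5) ∈ E(G2) ✓
  (2,10) → (φ(2),φ(10)) = (5,7) ∈ E(G2) ✓
  (3,4) → (φ(3),φ(4)) = (6,10) ∈ E(G2) ✓
  (3,5) → (φ(3),φ(5)) = (6,9) ∈ E(G2) ✓
  (3,6) → (φ(3),φ(6)) = (2,6) ∈ E(G2) ✓
  (3,8) → (φ(3),φ(8)) = (0,6) ∈ E(G2) ✓
  (3,9) → (φ(3),φ(9)) = (4,6) ∈ E(G2) ✓
  (3,10) → (φ(3),φ(10)) = (6,7) ∈ E(G2) ✓
  (4,5) → (φ(4),φ(5)) = (9,10) ∈ E(G2) ✓
  (4,9) → (φ(4),φ(9)) = (4,10) ∈ E(G2) ✓
  (4,10) → (φ(4),φ(10)) = (7,10) ∈ E(G2) ✓
  (5,7) → (φ(5),φ(7)) = (1,9) ∈ E(G2) ✓
  (6,7) → (φ(6),φ(7)) = (1,2) ∈ E(G2) ✓
  (6,8) → (φ(6),φ(8)) = (0,2) ∈ E(G2) ✓
  (6,9) → (φ(6),φ(9)) = (2,4) ∈ E(G2) ✓
  (8,10) → (φ(8),φ(10)) = (0,7) ∈ E(G2) ✓
  (9,10) → (φ(9),φ(10)) = (4,7) ∈ E(G2) ✓
All 26 edges of G1 map to edges of G2, and |E(G1)| = |E(G2)| = 26, so φ is a bijection on edges as well as vertices. Hence G1 ≅ G2.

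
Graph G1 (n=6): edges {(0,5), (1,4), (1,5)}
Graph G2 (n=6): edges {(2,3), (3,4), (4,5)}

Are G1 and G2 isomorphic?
Yes, isomorphic

The graphs are isomorphic.
One valid mapping φ: V(G1) → V(G2): 0→2, 1→4, 2→0, 3→1, 4→5, 5→3

Verify φ preserves adjacency — for each edge of G1, its image is an edge of G2:
  (0,5) → (φ(0),φ(5)) = (2,3) ∈ E(G2) ✓
  (1,4) → (φ(1),φ(4)) = (4,5) ∈ E(G2) ✓
  (1,5) → (φ(1),φ(5)) = (3,4) ∈ E(G2) ✓
All 3 edges of G1 map to edges of G2, and |E(G1)| = |E(G2)| = 3, so φ is a bijection on edges as well as vertices. Hence G1 ≅ G2.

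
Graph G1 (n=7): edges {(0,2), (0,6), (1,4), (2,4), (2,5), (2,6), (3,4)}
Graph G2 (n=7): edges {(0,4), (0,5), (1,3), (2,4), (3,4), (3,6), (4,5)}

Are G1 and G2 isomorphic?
Yes, isomorphic

The graphs are isomorphic.
One valid mapping φ: V(G1) → V(G2): 0→0, 1→1, 2→4, 3→6, 4→3, 5→2, 6→5

Verify φ preserves adjacency — for each edge of G1, its image is an edge of G2:
  (0,2) → (φ(0),φ(2)) = (0,4) ∈ E(G2) ✓
  (0,6) → (φ(0),φ(6)) = (0,5) ∈ E(G2) ✓
  (1,4) → (φ(1),φ(4)) = (1,3) ∈ E(G2) ✓
  (2,4) → (φ(2),φ(4)) = (3,4) ∈ E(G2) ✓
  (2,5) → (φ(2),φ(5)) = (2,4) ∈ E(G2) ✓
  (2,6) → (φ(2),φ(6)) = (4,5) ∈ E(G2) ✓
  (3,4) → (φ(3),φ(4)) = (3,6) ∈ E(G2) ✓
All 7 edges of G1 map to edges of G2, and |E(G1)| = |E(G2)| = 7, so φ is a bijection on edges as well as vertices. Hence G1 ≅ G2.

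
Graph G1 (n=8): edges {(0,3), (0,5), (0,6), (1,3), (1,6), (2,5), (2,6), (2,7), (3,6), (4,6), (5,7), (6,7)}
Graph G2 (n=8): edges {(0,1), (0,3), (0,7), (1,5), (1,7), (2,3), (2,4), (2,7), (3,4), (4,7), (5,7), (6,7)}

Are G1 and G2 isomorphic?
Yes, isomorphic

The graphs are isomorphic.
One valid mapping φ: V(G1) → V(G2): 0→0, 1→5, 2→2, 3→1, 4→6, 5→3, 6→7, 7→4

Verify φ preserves adjacency — for each edge of G1, its image is an edge of G2:
  (0,3) → (φ(0),φ(3)) = (0,1) ∈ E(G2) ✓
  (0,5) → (φ(0),φ(5)) = (0,3) ∈ E(G2) ✓
  (0,6) → (φ(0),φ(6)) = (0,7) ∈ E(G2) ✓
  (1,3) → (φ(1),φ(3)) = (1,5) ∈ E(G2) ✓
  (1,6) → (φ(1),φ(6)) = (5,7) ∈ E(G2) ✓
  (2,5) → (φ(2),φ(5)) = (2,3) ∈ E(G2) ✓
  (2,6) → (φ(2),φ(6)) = (2,7) ∈ E(G2) ✓
  (2,7) → (φ(2),φ(7)) = (2,4) ∈ E(G2) ✓
  (3,6) → (φ(3),φ(6)) = (1,7) ∈ E(G2) ✓
  (4,6) → (φ(4),φ(6)) = (6,7) ∈ E(G2) ✓
  (5,7) → (φ(5),φ(7)) = (3,4) ∈ E(G2) ✓
  (6,7) → (φ(6),φ(7)) = (4,7) ∈ E(G2) ✓
All 12 edges of G1 map to edges of G2, and |E(G1)| = |E(G2)| = 12, so φ is a bijection on edges as well as vertices. Hence G1 ≅ G2.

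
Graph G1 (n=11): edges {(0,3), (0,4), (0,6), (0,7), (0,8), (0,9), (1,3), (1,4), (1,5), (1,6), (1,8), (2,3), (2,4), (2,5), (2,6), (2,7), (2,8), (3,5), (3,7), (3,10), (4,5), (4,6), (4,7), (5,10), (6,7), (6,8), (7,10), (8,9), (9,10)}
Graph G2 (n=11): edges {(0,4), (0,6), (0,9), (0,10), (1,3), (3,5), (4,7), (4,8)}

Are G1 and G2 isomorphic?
No, not isomorphic

The graphs are NOT isomorphic.

Connected components of G1: 1 component(s) with vertex sets [[0, 1, 2, 3, 4, 5, 6, 7, 8, 9, 10]], sizes [11].
Connected components of G2: 3 component(s) with vertex sets [[2], [1, 3, 5], [0, 4, 6, 7, 8, 9, 10]], sizes [1, 3, 7].
The number of connected components (and the multiset of component sizes) is an isomorphism invariant — an isomorphism maps each component of G1 bijectively onto a component of G2. Since G1 has 1 component(s) and G2 has 3, they cannot be isomorphic.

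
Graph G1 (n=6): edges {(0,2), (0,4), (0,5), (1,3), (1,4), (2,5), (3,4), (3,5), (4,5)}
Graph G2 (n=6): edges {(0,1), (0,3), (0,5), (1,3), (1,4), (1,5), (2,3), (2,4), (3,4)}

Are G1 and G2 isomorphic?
Yes, isomorphic

The graphs are isomorphic.
One valid mapping φ: V(G1) → V(G2): 0→0, 1→2, 2→5, 3→4, 4→3, 5→1

Verify φ preserves adjacency — for each edge of G1, its image is an edge of G2:
  (0,2) → (φ(0),φ(2)) = (0,5) ∈ E(G2) ✓
  (0,4) → (φ(0),φ(4)) = (0,3) ∈ E(G2) ✓
  (0,5) → (φ(0),φ(5)) = (0,1) ∈ E(G2) ✓
  (1,3) → (φ(1),φ(3)) = (2,4) ∈ E(G2) ✓
  (1,4) → (φ(1),φ(4)) = (2,3) ∈ E(G2) ✓
  (2,5) → (φ(2),φ(5)) = (1,5) ∈ E(G2) ✓
  (3,4) → (φ(3),φ(4)) = (3,4) ∈ E(G2) ✓
  (3,5) → (φ(3),φ(5)) = (1,4) ∈ E(G2) ✓
  (4,5) → (φ(4),φ(5)) = (1,3) ∈ E(G2) ✓
All 9 edges of G1 map to edges of G2, and |E(G1)| = |E(G2)| = 9, so φ is a bijection on edges as well as vertices. Hence G1 ≅ G2.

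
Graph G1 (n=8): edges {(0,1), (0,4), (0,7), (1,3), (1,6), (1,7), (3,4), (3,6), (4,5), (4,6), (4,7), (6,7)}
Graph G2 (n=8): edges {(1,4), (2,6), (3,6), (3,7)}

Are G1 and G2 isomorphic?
No, not isomorphic

The graphs are NOT isomorphic.

Connected components of G1: 2 component(s) with vertex sets [[2], [0, 1, 3, 4, 5, 6, 7]], sizes [1, 7].
Connected components of G2: 4 component(s) with vertex sets [[0], [5], [1, 4], [2, 3, 6, 7]], sizes [1, 1, 2, 4].
The number of connected components (and the multiset of component sizes) is an isomorphism invariant — an isomorphism maps each component of G1 bijectively onto a component of G2. Since G1 has 2 component(s) and G2 has 4, they cannot be isomorphic.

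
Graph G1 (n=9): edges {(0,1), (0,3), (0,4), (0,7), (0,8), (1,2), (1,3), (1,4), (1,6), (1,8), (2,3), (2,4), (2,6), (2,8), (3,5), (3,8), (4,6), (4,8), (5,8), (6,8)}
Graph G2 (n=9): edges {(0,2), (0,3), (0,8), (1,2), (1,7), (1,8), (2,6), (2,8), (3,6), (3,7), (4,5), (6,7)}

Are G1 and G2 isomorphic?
No, not isomorphic

The graphs are NOT isomorphic.

Connected components of G1: 1 component(s) with vertex sets [[0, 1, 2, 3, 4, 5, 6, 7, 8]], sizes [9].
Connected components of G2: 2 component(s) with vertex sets [[4, 5], [0, 1, 2, 3, 6, 7, 8]], sizes [2, 7].
The number of connected components (and the multiset of component sizes) is an isomorphism invariant — an isomorphism maps each component of G1 bijectively onto a component of G2. Since G1 has 1 component(s) and G2 has 2, they cannot be isomorphic.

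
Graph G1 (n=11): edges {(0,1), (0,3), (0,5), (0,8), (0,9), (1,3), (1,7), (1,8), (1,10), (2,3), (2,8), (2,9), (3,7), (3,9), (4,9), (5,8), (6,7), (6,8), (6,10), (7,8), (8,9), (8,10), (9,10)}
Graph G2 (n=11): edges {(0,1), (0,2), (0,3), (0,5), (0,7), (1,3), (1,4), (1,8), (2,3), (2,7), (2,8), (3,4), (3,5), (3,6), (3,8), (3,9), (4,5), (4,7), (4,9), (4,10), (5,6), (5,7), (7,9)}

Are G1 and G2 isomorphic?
Yes, isomorphic

The graphs are isomorphic.
One valid mapping φ: V(G1) → V(G2): 0→5, 1→0, 2→9, 3→7, 4→10, 5→6, 6→8, 7→2, 8→3, 9→4, 10→1

Verify φ preserves adjacency — for each edge of G1, its image is an edge of G2:
  (0,1) → (φ(0),φ(1)) = (0,5) ∈ E(G2) ✓
  (0,3) → (φ(0),φ(3)) = (5,7) ∈ E(G2) ✓
  (0,5) → (φ(0),φ(5)) = (5,6) ∈ E(G2) ✓
  (0,8) → (φ(0),φ(8)) = (3,5) ∈ E(G2) ✓
  (0,9) → (φ(0),φ(9)) = (4,5) ∈ E(G2) ✓
  (1,3) → (φ(1),φ(3)) = (0,7) ∈ E(G2) ✓
  (1,7) → (φ(1),φ(7)) = (0,2) ∈ E(G2) ✓
  (1,8) → (φ(1),φ(8)) = (0,3) ∈ E(G2) ✓
  (1,10) → (φ(1),φ(10)) = (0,1) ∈ E(G2) ✓
  (2,3) → (φ(2),φ(3)) = (7,9) ∈ E(G2) ✓
  (2,8) → (φ(2),φ(8)) = (3,9) ∈ E(G2) ✓
  (2,9) → (φ(2),φ(9)) = (4,9) ∈ E(G2) ✓
  (3,7) → (φ(3),φ(7)) = (2,7) ∈ E(G2) ✓
  (3,9) → (φ(3),φ(9)) = (4,7) ∈ E(G2) ✓
  (4,9) → (φ(4),φ(9)) = (4,10) ∈ E(G2) ✓
  (5,8) → (φ(5),φ(8)) = (3,6) ∈ E(G2) ✓
  (6,7) → (φ(6),φ(7)) = (2,8) ∈ E(G2) ✓
  (6,8) → (φ(6),φ(8)) = (3,8) ∈ E(G2) ✓
  (6,10) → (φ(6),φ(10)) = (1,8) ∈ E(G2) ✓
  (7,8) → (φ(7),φ(8)) = (2,3) ∈ E(G2) ✓
  (8,9) → (φ(8),φ(9)) = (3,4) ∈ E(G2) ✓
  (8,10) → (φ(8),φ(10)) = (1,3) ∈ E(G2) ✓
  (9,10) → (φ(9),φ(10)) = (1,4) ∈ E(G2) ✓
All 23 edges of G1 map to edges of G2, and |E(G1)| = |E(G2)| = 23, so φ is a bijection on edges as well as vertices. Hence G1 ≅ G2.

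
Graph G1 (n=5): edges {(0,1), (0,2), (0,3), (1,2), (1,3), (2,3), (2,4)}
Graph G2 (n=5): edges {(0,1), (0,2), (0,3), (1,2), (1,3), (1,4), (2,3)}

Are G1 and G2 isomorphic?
Yes, isomorphic

The graphs are isomorphic.
One valid mapping φ: V(G1) → V(G2): 0→2, 1→0, 2→1, 3→3, 4→4

Verify φ preserves adjacency — for each edge of G1, its image is an edge of G2:
  (0,1) → (φ(0),φ(1)) = (0,2) ∈ E(G2) ✓
  (0,2) → (φ(0),φ(2)) = (1,2) ∈ E(G2) ✓
  (0,3) → (φ(0),φ(3)) = (2,3) ∈ E(G2) ✓
  (1,2) → (φ(1),φ(2)) = (0,1) ∈ E(G2) ✓
  (1,3) → (φ(1),φ(3)) = (0,3) ∈ E(G2) ✓
  (2,3) → (φ(2),φ(3)) = (1,3) ∈ E(G2) ✓
  (2,4) → (φ(2),φ(4)) = (1,4) ∈ E(G2) ✓
All 7 edges of G1 map to edges of G2, and |E(G1)| = |E(G2)| = 7, so φ is a bijection on edges as well as vertices. Hence G1 ≅ G2.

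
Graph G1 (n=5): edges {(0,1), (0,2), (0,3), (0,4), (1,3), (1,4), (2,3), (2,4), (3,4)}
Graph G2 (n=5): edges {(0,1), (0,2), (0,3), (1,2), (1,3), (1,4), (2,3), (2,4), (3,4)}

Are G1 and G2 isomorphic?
Yes, isomorphic

The graphs are isomorphic.
One valid mapping φ: V(G1) → V(G2): 0→1, 1→0, 2→4, 3→3, 4→2

Verify φ preserves adjacency — for each edge of G1, its image is an edge of G2:
  (0,1) → (φ(0),φ(1)) = (0,1) ∈ E(G2) ✓
  (0,2) → (φ(0),φ(2)) = (1,4) ∈ E(G2) ✓
  (0,3) → (φ(0),φ(3)) = (1,3) ∈ E(G2) ✓
  (0,4) → (φ(0),φ(4)) = (1,2) ∈ E(G2) ✓
  (1,3) → (φ(1),φ(3)) = (0,3) ∈ E(G2) ✓
  (1,4) → (φ(1),φ(4)) = (0,2) ∈ E(G2) ✓
  (2,3) → (φ(2),φ(3)) = (3,4) ∈ E(G2) ✓
  (2,4) → (φ(2),φ(4)) = (2,4) ∈ E(G2) ✓
  (3,4) → (φ(3),φ(4)) = (2,3) ∈ E(G2) ✓
All 9 edges of G1 map to edges of G2, and |E(G1)| = |E(G2)| = 9, so φ is a bijection on edges as well as vertices. Hence G1 ≅ G2.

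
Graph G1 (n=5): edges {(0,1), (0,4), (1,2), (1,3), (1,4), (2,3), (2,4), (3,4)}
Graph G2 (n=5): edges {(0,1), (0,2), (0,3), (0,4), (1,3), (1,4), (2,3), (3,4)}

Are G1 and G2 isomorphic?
Yes, isomorphic

The graphs are isomorphic.
One valid mapping φ: V(G1) → V(G2): 0→2, 1→0, 2→1, 3→4, 4→3

Verify φ preserves adjacency — for each edge of G1, its image is an edge of G2:
  (0,1) → (φ(0),φ(1)) = (0,2) ∈ E(G2) ✓
  (0,4) → (φ(0),φ(4)) = (2,3) ∈ E(G2) ✓
  (1,2) → (φ(1),φ(2)) = (0,1) ∈ E(G2) ✓
  (1,3) → (φ(1),φ(3)) = (0,4) ∈ E(G2) ✓
  (1,4) → (φ(1),φ(4)) = (0,3) ∈ E(G2) ✓
  (2,3) → (φ(2),φ(3)) = (1,4) ∈ E(G2) ✓
  (2,4) → (φ(2),φ(4)) = (1,3) ∈ E(G2) ✓
  (3,4) → (φ(3),φ(4)) = (3,4) ∈ E(G2) ✓
All 8 edges of G1 map to edges of G2, and |E(G1)| = |E(G2)| = 8, so φ is a bijection on edges as well as vertices. Hence G1 ≅ G2.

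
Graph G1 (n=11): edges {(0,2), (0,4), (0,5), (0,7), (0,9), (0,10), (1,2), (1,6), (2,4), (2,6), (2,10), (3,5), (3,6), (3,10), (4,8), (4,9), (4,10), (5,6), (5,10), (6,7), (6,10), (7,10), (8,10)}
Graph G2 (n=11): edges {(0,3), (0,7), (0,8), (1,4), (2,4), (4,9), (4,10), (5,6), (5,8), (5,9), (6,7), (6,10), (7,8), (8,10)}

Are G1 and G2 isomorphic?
No, not isomorphic

The graphs are NOT isomorphic.

Degrees in G1: deg(0)=6, deg(1)=2, deg(2)=5, deg(3)=3, deg(4)=5, deg(5)=4, deg(6)=6, deg(7)=3, deg(8)=2, deg(9)=2, deg(10)=8.
Sorted degree sequence of G1: [8, 6, 6, 5, 5, 4, 3, 3, 2, 2, 2].
Degrees in G2: deg(0)=3, deg(1)=1, deg(2)=1, deg(3)=1, deg(4)=4, deg(5)=3, deg(6)=3, deg(7)=3, deg(8)=4, deg(9)=2, deg(10)=3.
Sorted degree sequence of G2: [4, 4, 3, 3, 3, 3, 3, 2, 1, 1, 1].
The (sorted) degree sequence is an isomorphism invariant, so since G1 and G2 have different degree sequences they cannot be isomorphic.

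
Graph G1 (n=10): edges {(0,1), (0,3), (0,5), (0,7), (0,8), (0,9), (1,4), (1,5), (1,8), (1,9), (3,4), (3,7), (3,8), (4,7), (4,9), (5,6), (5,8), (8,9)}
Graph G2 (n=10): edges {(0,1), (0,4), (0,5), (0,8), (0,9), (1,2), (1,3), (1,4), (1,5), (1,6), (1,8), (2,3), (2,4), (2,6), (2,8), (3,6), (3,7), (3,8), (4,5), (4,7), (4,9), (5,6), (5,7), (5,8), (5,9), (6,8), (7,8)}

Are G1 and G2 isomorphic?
No, not isomorphic

The graphs are NOT isomorphic.

Degrees in G1: deg(0)=6, deg(1)=5, deg(2)=0, deg(3)=4, deg(4)=4, deg(5)=4, deg(6)=1, deg(7)=3, deg(8)=5, deg(9)=4.
Sorted degree sequence of G1: [6, 5, 5, 4, 4, 4, 4, 3, 1, 0].
Degrees in G2: deg(0)=5, deg(1)=7, deg(2)=5, deg(3)=5, deg(4)=6, deg(5)=7, deg(6)=5, deg(7)=4, deg(8)=7, deg(9)=3.
Sorted degree sequence of G2: [7, 7, 7, 6, 5, 5, 5, 5, 4, 3].
The (sorted) degree sequence is an isomorphism invariant, so since G1 and G2 have different degree sequences they cannot be isomorphic.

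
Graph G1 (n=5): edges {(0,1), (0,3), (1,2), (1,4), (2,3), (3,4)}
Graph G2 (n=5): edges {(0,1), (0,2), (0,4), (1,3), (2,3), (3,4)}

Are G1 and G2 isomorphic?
Yes, isomorphic

The graphs are isomorphic.
One valid mapping φ: V(G1) → V(G2): 0→2, 1→3, 2→1, 3→0, 4→4

Verify φ preserves adjacency — for each edge of G1, its image is an edge of G2:
  (0,1) → (φ(0),φ(1)) = (2,3) ∈ E(G2) ✓
  (0,3) → (φ(0),φ(3)) = (0,2) ∈ E(G2) ✓
  (1,2) → (φ(1),φ(2)) = (1,3) ∈ E(G2) ✓
  (1,4) → (φ(1),φ(4)) = (3,4) ∈ E(G2) ✓
  (2,3) → (φ(2),φ(3)) = (0,1) ∈ E(G2) ✓
  (3,4) → (φ(3),φ(4)) = (0,4) ∈ E(G2) ✓
All 6 edges of G1 map to edges of G2, and |E(G1)| = |E(G2)| = 6, so φ is a bijection on edges as well as vertices. Hence G1 ≅ G2.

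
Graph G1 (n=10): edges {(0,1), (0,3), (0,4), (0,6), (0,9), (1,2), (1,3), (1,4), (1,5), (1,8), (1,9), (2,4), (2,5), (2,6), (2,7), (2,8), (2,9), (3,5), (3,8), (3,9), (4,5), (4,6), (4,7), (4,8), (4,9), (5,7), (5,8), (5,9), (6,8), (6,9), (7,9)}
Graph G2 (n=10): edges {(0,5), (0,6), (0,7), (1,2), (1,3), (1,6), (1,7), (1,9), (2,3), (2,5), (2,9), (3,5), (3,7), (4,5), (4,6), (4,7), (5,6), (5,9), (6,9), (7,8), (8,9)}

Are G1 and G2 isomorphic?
No, not isomorphic

The graphs are NOT isomorphic.

Counting triangles (3-cliques): G1 has 39, G2 has 9.
Triangle count is an isomorphism invariant, so differing triangle counts rule out isomorphism.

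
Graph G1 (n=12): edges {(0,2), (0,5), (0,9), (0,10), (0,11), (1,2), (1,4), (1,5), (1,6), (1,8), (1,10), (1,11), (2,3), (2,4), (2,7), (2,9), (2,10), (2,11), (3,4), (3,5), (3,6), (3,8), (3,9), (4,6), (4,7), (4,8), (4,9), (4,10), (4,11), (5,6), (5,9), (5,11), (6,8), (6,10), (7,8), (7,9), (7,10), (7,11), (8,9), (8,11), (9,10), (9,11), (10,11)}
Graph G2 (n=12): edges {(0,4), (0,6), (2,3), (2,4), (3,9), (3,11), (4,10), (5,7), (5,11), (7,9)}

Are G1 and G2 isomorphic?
No, not isomorphic

The graphs are NOT isomorphic.

Connected components of G1: 1 component(s) with vertex sets [[0, 1, 2, 3, 4, 5, 6, 7, 8, 9, 10, 11]], sizes [12].
Connected components of G2: 3 component(s) with vertex sets [[1], [8], [0, 2, 3, 4, 5, 6, 7, 9, 10, 11]], sizes [1, 1, 10].
The number of connected components (and the multiset of component sizes) is an isomorphism invariant — an isomorphism maps each component of G1 bijectively onto a component of G2. Since G1 has 1 component(s) and G2 has 3, they cannot be isomorphic.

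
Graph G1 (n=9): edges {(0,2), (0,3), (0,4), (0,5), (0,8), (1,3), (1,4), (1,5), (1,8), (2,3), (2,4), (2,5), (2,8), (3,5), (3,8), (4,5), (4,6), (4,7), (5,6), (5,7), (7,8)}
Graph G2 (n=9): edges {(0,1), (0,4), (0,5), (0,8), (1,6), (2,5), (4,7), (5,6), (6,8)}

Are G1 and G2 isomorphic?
No, not isomorphic

The graphs are NOT isomorphic.

Connected components of G1: 1 component(s) with vertex sets [[0, 1, 2, 3, 4, 5, 6, 7, 8]], sizes [9].
Connected components of G2: 2 component(s) with vertex sets [[3], [0, 1, 2, 4, 5, 6, 7, 8]], sizes [1, 8].
The number of connected components (and the multiset of component sizes) is an isomorphism invariant — an isomorphism maps each component of G1 bijectively onto a component of G2. Since G1 has 1 component(s) and G2 has 2, they cannot be isomorphic.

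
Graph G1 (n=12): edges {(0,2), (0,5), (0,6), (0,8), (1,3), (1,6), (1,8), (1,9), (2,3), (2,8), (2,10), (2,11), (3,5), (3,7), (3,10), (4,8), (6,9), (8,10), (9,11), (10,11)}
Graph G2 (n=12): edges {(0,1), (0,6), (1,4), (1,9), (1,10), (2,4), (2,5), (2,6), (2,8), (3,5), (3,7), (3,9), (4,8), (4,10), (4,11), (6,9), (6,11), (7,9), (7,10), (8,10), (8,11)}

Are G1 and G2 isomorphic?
No, not isomorphic

The graphs are NOT isomorphic.

Degrees in G1: deg(0)=4, deg(1)=4, deg(2)=5, deg(3)=5, deg(4)=1, deg(5)=2, deg(6)=3, deg(7)=1, deg(8)=5, deg(9)=3, deg(10)=4, deg(11)=3.
Sorted degree sequence of G1: [5, 5, 5, 4, 4, 4, 3, 3, 3, 2, 1, 1].
Degrees in G2: deg(0)=2, deg(1)=4, deg(2)=4, deg(3)=3, deg(4)=5, deg(5)=2, deg(6)=4, deg(7)=3, deg(8)=4, deg(9)=4, deg(10)=4, deg(11)=3.
Sorted degree sequence of G2: [5, 4, 4, 4, 4, 4, 4, 3, 3, 3, 2, 2].
The (sorted) degree sequence is an isomorphism invariant, so since G1 and G2 have different degree sequences they cannot be isomorphic.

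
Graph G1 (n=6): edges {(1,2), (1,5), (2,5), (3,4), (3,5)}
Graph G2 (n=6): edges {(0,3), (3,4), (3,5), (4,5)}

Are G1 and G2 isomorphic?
No, not isomorphic

The graphs are NOT isomorphic.

Degrees in G1: deg(0)=0, deg(1)=2, deg(2)=2, deg(3)=2, deg(4)=1, deg(5)=3.
Sorted degree sequence of G1: [3, 2, 2, 2, 1, 0].
Degrees in G2: deg(0)=1, deg(1)=0, deg(2)=0, deg(3)=3, deg(4)=2, deg(5)=2.
Sorted degree sequence of G2: [3, 2, 2, 1, 0, 0].
The (sorted) degree sequence is an isomorphism invariant, so since G1 and G2 have different degree sequences they cannot be isomorphic.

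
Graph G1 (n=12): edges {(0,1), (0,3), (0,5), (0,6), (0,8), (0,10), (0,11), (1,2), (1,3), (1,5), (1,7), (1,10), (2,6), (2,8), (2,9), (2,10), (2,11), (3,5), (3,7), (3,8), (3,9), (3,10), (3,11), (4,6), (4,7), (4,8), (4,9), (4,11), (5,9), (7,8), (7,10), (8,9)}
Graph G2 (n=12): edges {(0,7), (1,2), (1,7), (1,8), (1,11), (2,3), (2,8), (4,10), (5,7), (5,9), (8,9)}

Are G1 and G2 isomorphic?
No, not isomorphic

The graphs are NOT isomorphic.

Connected components of G1: 1 component(s) with vertex sets [[0, 1, 2, 3, 4, 5, 6, 7, 8, 9, 10, 11]], sizes [12].
Connected components of G2: 3 component(s) with vertex sets [[6], [4, 10], [0, 1, 2, 3, 5, 7, 8, 9, 11]], sizes [1, 2, 9].
The number of connected components (and the multiset of component sizes) is an isomorphism invariant — an isomorphism maps each component of G1 bijectively onto a component of G2. Since G1 has 1 component(s) and G2 has 3, they cannot be isomorphic.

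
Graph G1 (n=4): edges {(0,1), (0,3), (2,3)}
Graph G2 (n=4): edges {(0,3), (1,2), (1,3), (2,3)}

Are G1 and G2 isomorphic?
No, not isomorphic

The graphs are NOT isomorphic.

Counting triangles (3-cliques): G1 has 0, G2 has 1.
Triangle count is an isomorphism invariant, so differing triangle counts rule out isomorphism.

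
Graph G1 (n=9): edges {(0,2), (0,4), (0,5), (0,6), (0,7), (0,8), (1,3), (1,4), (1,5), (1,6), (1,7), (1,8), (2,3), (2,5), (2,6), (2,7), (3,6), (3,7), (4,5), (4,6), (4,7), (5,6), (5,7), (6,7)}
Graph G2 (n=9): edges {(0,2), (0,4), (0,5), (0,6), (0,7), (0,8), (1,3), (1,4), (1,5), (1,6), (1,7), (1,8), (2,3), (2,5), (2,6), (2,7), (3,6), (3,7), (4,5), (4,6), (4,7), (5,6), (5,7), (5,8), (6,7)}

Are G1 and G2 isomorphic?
No, not isomorphic

The graphs are NOT isomorphic.

Counting edges: G1 has 24 edge(s); G2 has 25 edge(s).
Edge count is an isomorphism invariant (a bijection on vertices induces a bijection on edges), so differing edge counts rule out isomorphism.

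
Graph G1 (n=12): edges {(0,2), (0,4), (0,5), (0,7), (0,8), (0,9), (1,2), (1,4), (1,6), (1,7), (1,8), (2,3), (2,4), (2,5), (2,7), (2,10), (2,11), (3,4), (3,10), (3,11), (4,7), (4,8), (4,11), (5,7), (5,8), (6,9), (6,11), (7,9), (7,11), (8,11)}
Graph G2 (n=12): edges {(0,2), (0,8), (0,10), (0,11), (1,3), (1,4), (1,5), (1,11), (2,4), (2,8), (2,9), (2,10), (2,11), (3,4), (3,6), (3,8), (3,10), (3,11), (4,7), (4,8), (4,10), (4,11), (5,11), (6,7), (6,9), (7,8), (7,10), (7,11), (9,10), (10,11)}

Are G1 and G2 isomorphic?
Yes, isomorphic

The graphs are isomorphic.
One valid mapping φ: V(G1) → V(G2): 0→2, 1→7, 2→11, 3→1, 4→4, 5→0, 6→6, 7→10, 8→8, 9→9, 10→5, 11→3

Verify φ preserves adjacency — for each edge of G1, its image is an edge of G2:
  (0,2) → (φ(0),φ(2)) = (2,11) ∈ E(G2) ✓
  (0,4) → (φ(0),φ(4)) = (2,4) ∈ E(G2) ✓
  (0,5) → (φ(0),φ(5)) = (0,2) ∈ E(G2) ✓
  (0,7) → (φ(0),φ(7)) = (2,10) ∈ E(G2) ✓
  (0,8) → (φ(0),φ(8)) = (2,8) ∈ E(G2) ✓
  (0,9) → (φ(0),φ(9)) = (2,9) ∈ E(G2) ✓
  (1,2) → (φ(1),φ(2)) = (7,11) ∈ E(G2) ✓
  (1,4) → (φ(1),φ(4)) = (4,7) ∈ E(G2) ✓
  (1,6) → (φ(1),φ(6)) = (6,7) ∈ E(G2) ✓
  (1,7) → (φ(1),φ(7)) = (7,10) ∈ E(G2) ✓
  (1,8) → (φ(1),φ(8)) = (7,8) ∈ E(G2) ✓
  (2,3) → (φ(2),φ(3)) = (1,11) ∈ E(G2) ✓
  (2,4) → (φ(2),φ(4)) = (4,11) ∈ E(G2) ✓
  (2,5) → (φ(2),φ(5)) = (0,11) ∈ E(G2) ✓
  (2,7) → (φ(2),φ(7)) = (10,11) ∈ E(G2) ✓
  (2,10) → (φ(2),φ(10)) = (5,11) ∈ E(G2) ✓
  (2,11) → (φ(2),φ(11)) = (3,11) ∈ E(G2) ✓
  (3,4) → (φ(3),φ(4)) = (1,4) ∈ E(G2) ✓
  (3,10) → (φ(3),φ(10)) = (1,5) ∈ E(G2) ✓
  (3,11) → (φ(3),φ(11)) = (1,3) ∈ E(G2) ✓
  (4,7) → (φ(4),φ(7)) = (4,10) ∈ E(G2) ✓
  (4,8) → (φ(4),φ(8)) = (4,8) ∈ E(G2) ✓
  (4,11) → (φ(4),φ(11)) = (3,4) ∈ E(G2) ✓
  (5,7) → (φ(5),φ(7)) = (0,10) ∈ E(G2) ✓
  (5,8) → (φ(5),φ(8)) = (0,8) ∈ E(G2) ✓
  (6,9) → (φ(6),φ(9)) = (6,9) ∈ E(G2) ✓
  (6,11) → (φ(6),φ(11)) = (3,6) ∈ E(G2) ✓
  (7,9) → (φ(7),φ(9)) = (9,10) ∈ E(G2) ✓
  (7,11) → (φ(7),φ(11)) = (3,10) ∈ E(G2) ✓
  (8,11) → (φ(8),φ(11)) = (3,8) ∈ E(G2) ✓
All 30 edges of G1 map to edges of G2, and |E(G1)| = |E(G2)| = 30, so φ is a bijection on edges as well as vertices. Hence G1 ≅ G2.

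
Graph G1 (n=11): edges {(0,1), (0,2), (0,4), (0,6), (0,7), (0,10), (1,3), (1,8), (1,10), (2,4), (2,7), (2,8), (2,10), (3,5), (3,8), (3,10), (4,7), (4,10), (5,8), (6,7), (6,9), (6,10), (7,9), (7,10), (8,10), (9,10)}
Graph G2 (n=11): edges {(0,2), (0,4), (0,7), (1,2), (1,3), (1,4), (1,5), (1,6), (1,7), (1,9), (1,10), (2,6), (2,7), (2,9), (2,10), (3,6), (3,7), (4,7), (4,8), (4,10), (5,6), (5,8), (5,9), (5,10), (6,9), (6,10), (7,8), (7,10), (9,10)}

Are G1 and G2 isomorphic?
No, not isomorphic

The graphs are NOT isomorphic.

Degrees in G1: deg(0)=6, deg(1)=4, deg(2)=5, deg(3)=4, deg(4)=4, deg(5)=2, deg(6)=4, deg(7)=6, deg(8)=5, deg(9)=3, deg(10)=9.
Sorted degree sequence of G1: [9, 6, 6, 5, 5, 4, 4, 4, 4, 3, 2].
Degrees in G2: deg(0)=3, deg(1)=8, deg(2)=6, deg(3)=3, deg(4)=5, deg(5)=5, deg(6)=6, deg(7)=7, deg(8)=3, deg(9)=5, deg(10)=7.
Sorted degree sequence of G2: [8, 7, 7, 6, 6, 5, 5, 5, 3, 3, 3].
The (sorted) degree sequence is an isomorphism invariant, so since G1 and G2 have different degree sequences they cannot be isomorphic.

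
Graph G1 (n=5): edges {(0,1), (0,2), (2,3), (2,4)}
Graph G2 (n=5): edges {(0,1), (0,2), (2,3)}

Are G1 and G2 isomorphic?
No, not isomorphic

The graphs are NOT isomorphic.

Counting edges: G1 has 4 edge(s); G2 has 3 edge(s).
Edge count is an isomorphism invariant (a bijection on vertices induces a bijection on edges), so differing edge counts rule out isomorphism.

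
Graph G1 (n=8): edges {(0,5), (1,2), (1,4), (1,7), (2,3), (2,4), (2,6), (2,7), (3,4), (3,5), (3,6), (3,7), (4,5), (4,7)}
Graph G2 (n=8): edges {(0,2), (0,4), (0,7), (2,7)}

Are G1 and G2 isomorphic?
No, not isomorphic

The graphs are NOT isomorphic.

Connected components of G1: 1 component(s) with vertex sets [[0, 1, 2, 3, 4, 5, 6, 7]], sizes [8].
Connected components of G2: 5 component(s) with vertex sets [[1], [3], [5], [6], [0, 2, 4, 7]], sizes [1, 1, 1, 1, 4].
The number of connected components (and the multiset of component sizes) is an isomorphism invariant — an isomorphism maps each component of G1 bijectively onto a component of G2. Since G1 has 1 component(s) and G2 has 5, they cannot be isomorphic.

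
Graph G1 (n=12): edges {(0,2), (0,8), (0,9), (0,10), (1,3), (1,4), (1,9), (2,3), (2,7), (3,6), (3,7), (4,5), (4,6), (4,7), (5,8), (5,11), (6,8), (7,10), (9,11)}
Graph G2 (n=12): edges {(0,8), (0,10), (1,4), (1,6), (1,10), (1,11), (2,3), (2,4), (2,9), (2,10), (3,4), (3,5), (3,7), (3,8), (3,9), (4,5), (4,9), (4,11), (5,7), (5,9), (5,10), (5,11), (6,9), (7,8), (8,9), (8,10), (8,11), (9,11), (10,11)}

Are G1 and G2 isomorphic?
No, not isomorphic

The graphs are NOT isomorphic.

Degrees in G1: deg(0)=4, deg(1)=3, deg(2)=3, deg(3)=4, deg(4)=4, deg(5)=3, deg(6)=3, deg(7)=4, deg(8)=3, deg(9)=3, deg(10)=2, deg(11)=2.
Sorted degree sequence of G1: [4, 4, 4, 4, 3, 3, 3, 3, 3, 3, 2, 2].
Degrees in G2: deg(0)=2, deg(1)=4, deg(2)=4, deg(3)=6, deg(4)=6, deg(5)=6, deg(6)=2, deg(7)=3, deg(8)=6, deg(9)=7, deg(10)=6, deg(11)=6.
Sorted degree sequence of G2: [7, 6, 6, 6, 6, 6, 6, 4, 4, 3, 2, 2].
The (sorted) degree sequence is an isomorphism invariant, so since G1 and G2 have different degree sequences they cannot be isomorphic.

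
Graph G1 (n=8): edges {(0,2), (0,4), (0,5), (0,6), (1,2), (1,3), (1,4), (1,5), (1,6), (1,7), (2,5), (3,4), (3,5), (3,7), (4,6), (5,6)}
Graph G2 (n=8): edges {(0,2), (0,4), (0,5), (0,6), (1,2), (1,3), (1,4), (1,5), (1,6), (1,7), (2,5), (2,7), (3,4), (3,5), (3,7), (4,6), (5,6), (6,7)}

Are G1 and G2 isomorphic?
No, not isomorphic

The graphs are NOT isomorphic.

Counting edges: G1 has 16 edge(s); G2 has 18 edge(s).
Edge count is an isomorphism invariant (a bijection on vertices induces a bijection on edges), so differing edge counts rule out isomorphism.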